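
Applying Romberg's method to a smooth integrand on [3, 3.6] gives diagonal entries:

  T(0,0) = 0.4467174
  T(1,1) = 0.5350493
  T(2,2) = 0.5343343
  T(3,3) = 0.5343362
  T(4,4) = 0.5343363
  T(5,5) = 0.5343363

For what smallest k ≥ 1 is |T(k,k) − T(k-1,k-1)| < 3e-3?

k = 2

|T(1,1) − T(0,0)| = 0.0883319 ≥ 3e-3
|T(2,2) − T(1,1)| = 0.0007150 < 3e-3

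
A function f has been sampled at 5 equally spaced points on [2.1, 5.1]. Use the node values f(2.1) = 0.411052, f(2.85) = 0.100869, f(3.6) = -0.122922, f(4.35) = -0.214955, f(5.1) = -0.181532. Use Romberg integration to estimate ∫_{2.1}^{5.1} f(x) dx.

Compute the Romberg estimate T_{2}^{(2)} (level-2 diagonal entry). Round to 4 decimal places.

-0.1173

T_{0}^{(0)} (trapezoid, 1 panel, h=3.0000): 0.344280
T_{1}^{(0)} (trapezoid, 2 panels, h=1.5000): -0.012243
T_{2}^{(0)} (trapezoid, 4 panels, h=0.7500): -0.091686
T_{1}^{(1)} = -0.012243 + (-0.012243 − 0.344280)/3 = -0.131084
T_{2}^{(1)} = -0.091686 + (-0.091686 − (-0.012243))/3 = -0.118167
T_{2}^{(2)} = -0.118167 + (-0.118167 − (-0.131084))/15 = -0.117306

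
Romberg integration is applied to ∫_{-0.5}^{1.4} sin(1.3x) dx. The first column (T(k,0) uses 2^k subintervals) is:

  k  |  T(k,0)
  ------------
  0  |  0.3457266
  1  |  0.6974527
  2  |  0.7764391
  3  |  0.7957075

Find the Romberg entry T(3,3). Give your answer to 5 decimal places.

0.80209

Richardson extrapolation on the trapezoidal column (denominator 4−1=3):
T(1,1) = 0.6974527 + (0.6974527 − 0.3457266)/3 = 0.8146947
T(2,1) = (4·0.7764391 − 0.6974527) / 3 = 0.8027679
T(3,1) = (4·0.7957075 − 0.7764391) / 3 = 0.8021303
T(2,2) = 0.8027679 + (0.8027679 − 0.8146947)/15 = 0.8019728
T(3,2) = 0.8021303 + (0.8021303 − 0.8027679)/15 = 0.8020878
T(3,3) = 0.8020878 + (0.8020878 − 0.8019728)/63 = 0.8020896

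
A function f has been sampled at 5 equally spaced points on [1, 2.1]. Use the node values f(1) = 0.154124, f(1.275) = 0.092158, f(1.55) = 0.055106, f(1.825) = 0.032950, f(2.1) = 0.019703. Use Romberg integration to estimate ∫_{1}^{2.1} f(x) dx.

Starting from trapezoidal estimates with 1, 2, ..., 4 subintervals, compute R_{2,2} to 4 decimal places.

0.0719

R_{0,0} (trapezoid, 1 panel, h=1.1000): 0.095605
R_{1,0} (trapezoid, 2 panels, h=0.5500): 0.078111
R_{2,0} (trapezoid, 4 panels, h=0.2750): 0.073460
R_{1,1} = 0.078111 + (0.078111 − 0.095605)/3 = 0.072280
R_{2,1} = 0.073460 + (0.073460 − 0.078111)/3 = 0.071910
R_{2,2} = 0.071910 + (0.071910 − 0.072280)/15 = 0.071885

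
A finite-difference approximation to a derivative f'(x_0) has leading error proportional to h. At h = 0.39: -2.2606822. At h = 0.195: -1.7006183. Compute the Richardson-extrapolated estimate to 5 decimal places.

-1.14055

The leading error scales as h; refining by a factor of 2 reduces it by 2^1 = 2.
Extrapolated value = (2·A(h/2) − A(h)) / (2 − 1)
= (2·(-1.7006183) − (-2.2606822)) / 1
= -1.1405544 / 1 = -1.1405544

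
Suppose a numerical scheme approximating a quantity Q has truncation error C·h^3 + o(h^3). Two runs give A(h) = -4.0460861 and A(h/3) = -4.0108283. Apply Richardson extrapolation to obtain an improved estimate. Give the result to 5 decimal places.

The leading error scales as h^3; refining by a factor of 3 reduces it by 3^3 = 27.
Extrapolated value = (27·A(h/3) − A(h)) / (27 − 1)
= (27·(-4.0108283) − (-4.0460861)) / 26
= -104.2462780 / 26 = -4.0094722

-4.00947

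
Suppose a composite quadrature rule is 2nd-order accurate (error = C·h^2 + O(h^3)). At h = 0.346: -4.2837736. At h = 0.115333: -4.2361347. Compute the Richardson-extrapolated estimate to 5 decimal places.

Extrapolated value = (9·A(h/3) − A(h)) / (9 − 1)
= (9·(-4.2361347) − (-4.2837736)) / 8
= -33.8414387 / 8 = -4.2301798

-4.23018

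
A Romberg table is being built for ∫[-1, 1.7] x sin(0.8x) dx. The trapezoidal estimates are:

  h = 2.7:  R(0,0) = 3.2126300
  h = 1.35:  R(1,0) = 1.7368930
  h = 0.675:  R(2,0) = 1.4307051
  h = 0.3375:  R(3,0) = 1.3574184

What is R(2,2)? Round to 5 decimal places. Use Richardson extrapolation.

R(1,1) = (4·1.7368930 − 3.2126300) / 3 = 1.2449807
R(2,1) = 1.4307051 + (1.4307051 − 1.7368930)/3 = 1.3286425
R(2,2) = (16·1.3286425 − 1.2449807) / 15 = 1.3342200

1.33422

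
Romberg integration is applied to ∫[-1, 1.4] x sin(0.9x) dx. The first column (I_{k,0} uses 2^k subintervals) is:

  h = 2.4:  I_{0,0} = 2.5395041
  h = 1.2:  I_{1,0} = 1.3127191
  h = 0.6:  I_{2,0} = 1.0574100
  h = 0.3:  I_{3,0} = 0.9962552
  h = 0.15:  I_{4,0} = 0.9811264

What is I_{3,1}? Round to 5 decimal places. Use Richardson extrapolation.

Richardson extrapolation on the trapezoidal column (denominator 4−1=3):
I_{3,1} = (4·0.9962552 − 1.0574100) / 3 = 0.9758703

0.97587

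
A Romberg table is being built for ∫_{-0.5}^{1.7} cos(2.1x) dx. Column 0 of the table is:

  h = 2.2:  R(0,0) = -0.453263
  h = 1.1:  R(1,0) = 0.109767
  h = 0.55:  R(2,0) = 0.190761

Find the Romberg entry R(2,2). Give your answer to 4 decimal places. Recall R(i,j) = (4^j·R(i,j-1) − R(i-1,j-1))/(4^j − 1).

0.2124

R(1,1) = (4·0.109767 − (-0.453263)) / 3 = 0.297444
R(2,1) = (4·0.190761 − 0.109767) / 3 = 0.217759
R(2,2) = 0.217759 + (0.217759 − 0.297444)/15 = 0.212447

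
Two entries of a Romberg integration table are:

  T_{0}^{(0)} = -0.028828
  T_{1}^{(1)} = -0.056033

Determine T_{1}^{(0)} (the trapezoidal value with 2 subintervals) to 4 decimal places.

From T_{1}^{(1)} = (4·T_{1}^{(0)} − T_{0}^{(0)})/3, solve for T_{1}^{(0)}:
4·T_{1}^{(0)} = 3·(-0.056033) + (-0.028828) = -0.196927
T_{1}^{(0)} = -0.049232

-0.0492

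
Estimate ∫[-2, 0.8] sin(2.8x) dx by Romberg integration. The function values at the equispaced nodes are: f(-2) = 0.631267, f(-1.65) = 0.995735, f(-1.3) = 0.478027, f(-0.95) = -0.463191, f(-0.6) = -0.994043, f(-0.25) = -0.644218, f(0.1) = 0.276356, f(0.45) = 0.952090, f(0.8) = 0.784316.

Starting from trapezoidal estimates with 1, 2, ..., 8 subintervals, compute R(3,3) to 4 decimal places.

0.4938

R(0,0) (trapezoid, 1 panel, h=2.8000): 1.981816
R(1,0) (trapezoid, 2 panels, h=1.4000): -0.400752
R(2,0) (trapezoid, 4 panels, h=0.7000): 0.327692
R(3,0) (trapezoid, 8 panels, h=0.3500): 0.457992
R(1,1) = -0.400752 + (-0.400752 − 1.981816)/3 = -1.194941
R(2,1) = 0.327692 + (0.327692 − (-0.400752))/3 = 0.570507
R(3,1) = 0.457992 + (0.457992 − 0.327692)/3 = 0.501425
R(2,2) = 0.570507 + (0.570507 − (-1.194941))/15 = 0.688204
R(3,2) = 0.501425 + (0.501425 − 0.570507)/15 = 0.496820
R(3,3) = 0.496820 + (0.496820 − 0.688204)/63 = 0.493782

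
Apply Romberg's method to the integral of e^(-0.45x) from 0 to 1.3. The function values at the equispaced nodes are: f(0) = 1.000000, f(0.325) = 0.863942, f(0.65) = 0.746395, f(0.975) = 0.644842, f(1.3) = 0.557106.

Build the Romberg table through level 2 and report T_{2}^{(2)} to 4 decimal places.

T_{0}^{(0)} (trapezoid, 1 panel, h=1.3000): 1.012119
T_{1}^{(0)} (trapezoid, 2 panels, h=0.6500): 0.991216
T_{2}^{(0)} (trapezoid, 4 panels, h=0.3250): 0.985963
T_{1}^{(1)} = 0.991216 + (0.991216 − 1.012119)/3 = 0.984248
T_{2}^{(1)} = 0.985963 + (0.985963 − 0.991216)/3 = 0.984212
T_{2}^{(2)} = 0.984212 + (0.984212 − 0.984248)/15 = 0.984210

0.9842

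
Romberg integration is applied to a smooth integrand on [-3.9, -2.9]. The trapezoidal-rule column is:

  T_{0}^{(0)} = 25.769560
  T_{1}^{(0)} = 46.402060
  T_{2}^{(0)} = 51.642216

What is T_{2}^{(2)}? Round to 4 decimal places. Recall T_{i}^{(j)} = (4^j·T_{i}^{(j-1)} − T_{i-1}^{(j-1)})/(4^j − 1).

Richardson extrapolation on the trapezoidal column (denominator 4−1=3):
T_{1}^{(1)} = (4·46.402060 − 25.769560) / 3 = 53.279560
T_{2}^{(1)} = (4·51.642216 − 46.402060) / 3 = 53.388935
T_{2}^{(2)} = (16·53.388935 − 53.279560) / 15 = 53.396227

53.3962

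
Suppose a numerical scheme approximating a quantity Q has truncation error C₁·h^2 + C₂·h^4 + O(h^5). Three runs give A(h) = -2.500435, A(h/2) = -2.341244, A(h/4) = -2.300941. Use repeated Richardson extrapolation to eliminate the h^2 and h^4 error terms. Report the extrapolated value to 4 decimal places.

First eliminate the h^2 term (factor 2^2 = 4):
  B₁ = (4·(-2.341244) − (-2.500435))/3 = -2.288180
  B₂ = (4·(-2.300941) − (-2.341244))/3 = -2.287507
Then eliminate the h^4 term (factor 2^4 = 16):
  (16·(-2.287507) − (-2.288180))/15 = -2.287462

-2.2875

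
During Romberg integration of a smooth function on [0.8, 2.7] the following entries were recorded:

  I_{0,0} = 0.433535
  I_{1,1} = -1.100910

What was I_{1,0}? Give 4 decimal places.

From I_{1,1} = (4·I_{1,0} − I_{0,0})/3, solve for I_{1,0}:
4·I_{1,0} = 3·(-1.100910) + 0.433535 = -2.869195
I_{1,0} = -0.717299

-0.7173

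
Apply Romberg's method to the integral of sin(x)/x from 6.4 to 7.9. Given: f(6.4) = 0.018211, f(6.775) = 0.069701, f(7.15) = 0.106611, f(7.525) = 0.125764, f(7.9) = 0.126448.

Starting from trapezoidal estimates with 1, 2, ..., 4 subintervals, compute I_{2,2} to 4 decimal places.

0.1424

I_{0,0} (trapezoid, 1 panel, h=1.5000): 0.108494
I_{1,0} (trapezoid, 2 panels, h=0.7500): 0.134205
I_{2,0} (trapezoid, 4 panels, h=0.3750): 0.140402
I_{1,1} = 0.134205 + (0.134205 − 0.108494)/3 = 0.142775
I_{2,1} = 0.140402 + (0.140402 − 0.134205)/3 = 0.142468
I_{2,2} = 0.142468 + (0.142468 − 0.142775)/15 = 0.142448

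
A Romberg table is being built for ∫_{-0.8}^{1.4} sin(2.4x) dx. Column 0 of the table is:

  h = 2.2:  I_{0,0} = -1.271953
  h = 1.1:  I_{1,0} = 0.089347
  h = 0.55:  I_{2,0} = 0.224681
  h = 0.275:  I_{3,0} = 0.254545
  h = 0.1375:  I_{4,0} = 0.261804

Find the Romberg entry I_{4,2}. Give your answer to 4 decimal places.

0.2642

I_{3,1} = 0.254545 + (0.254545 − 0.224681)/3 = 0.264500
I_{4,1} = (4·0.261804 − 0.254545) / 3 = 0.264224
I_{4,2} = 0.264224 + (0.264224 − 0.264500)/15 = 0.264206
(Column j=1 coincides with Simpson's rule on the same nodes.)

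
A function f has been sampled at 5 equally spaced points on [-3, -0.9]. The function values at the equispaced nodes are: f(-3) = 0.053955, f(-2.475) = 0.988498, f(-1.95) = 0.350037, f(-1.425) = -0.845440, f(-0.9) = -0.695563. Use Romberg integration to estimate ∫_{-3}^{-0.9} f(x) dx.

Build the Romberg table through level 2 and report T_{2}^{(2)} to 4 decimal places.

T_{0}^{(0)} (trapezoid, 1 panel, h=2.1000): -0.673688
T_{1}^{(0)} (trapezoid, 2 panels, h=1.0500): 0.030695
T_{2}^{(0)} (trapezoid, 4 panels, h=0.5250): 0.090453
T_{1}^{(1)} = 0.030695 + (0.030695 − (-0.673688))/3 = 0.265489
T_{2}^{(1)} = 0.090453 + (0.090453 − 0.030695)/3 = 0.110372
T_{2}^{(2)} = 0.110372 + (0.110372 − 0.265489)/15 = 0.100031

0.1000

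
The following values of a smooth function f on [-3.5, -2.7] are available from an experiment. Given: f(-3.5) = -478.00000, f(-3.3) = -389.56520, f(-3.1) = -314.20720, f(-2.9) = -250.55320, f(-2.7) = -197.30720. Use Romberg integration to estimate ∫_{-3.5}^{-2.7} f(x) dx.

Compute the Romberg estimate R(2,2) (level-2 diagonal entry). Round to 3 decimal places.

R(0,0) (trapezoid, 1 panel, h=0.8000): -270.12288
R(1,0) (trapezoid, 2 panels, h=0.4000): -260.74432
R(2,0) (trapezoid, 4 panels, h=0.2000): -258.39584
R(1,1) = -260.74432 + (-260.74432 − (-270.12288))/3 = -257.61813
R(2,1) = -258.39584 + (-258.39584 − (-260.74432))/3 = -257.61301
R(2,2) = -257.61301 + (-257.61301 − (-257.61813))/15 = -257.61267

-257.613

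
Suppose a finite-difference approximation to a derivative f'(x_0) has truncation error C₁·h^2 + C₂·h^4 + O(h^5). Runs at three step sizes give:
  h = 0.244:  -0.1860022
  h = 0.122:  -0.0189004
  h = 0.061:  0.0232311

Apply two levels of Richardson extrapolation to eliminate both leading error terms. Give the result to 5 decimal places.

First eliminate the h^2 term (factor 2^2 = 4):
  B₁ = (4·(-0.0189004) − (-0.1860022))/3 = 0.0368002
  B₂ = (4·0.0232311 − (-0.0189004))/3 = 0.0372749
Then eliminate the h^4 term (factor 2^4 = 16):
  (16·0.0372749 − 0.0368002)/15 = 0.0373065

0.03731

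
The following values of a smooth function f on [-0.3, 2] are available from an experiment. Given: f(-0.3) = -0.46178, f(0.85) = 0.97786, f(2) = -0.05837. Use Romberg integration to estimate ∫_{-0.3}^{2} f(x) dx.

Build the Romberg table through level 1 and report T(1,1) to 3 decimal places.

T(0,0) (trapezoid, 1 panel, h=2.3000): -0.59817
T(1,0) (trapezoid, 2 panels, h=1.1500): 0.82545
T(1,1) = 0.82545 + (0.82545 − (-0.59817))/3 = 1.29999

1.300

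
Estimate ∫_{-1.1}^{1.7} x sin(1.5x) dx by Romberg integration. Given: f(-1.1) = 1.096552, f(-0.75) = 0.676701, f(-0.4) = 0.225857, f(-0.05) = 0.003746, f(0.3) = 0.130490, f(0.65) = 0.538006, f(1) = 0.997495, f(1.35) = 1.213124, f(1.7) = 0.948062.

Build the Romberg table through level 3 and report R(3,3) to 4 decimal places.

1.6894

R(0,0) (trapezoid, 1 panel, h=2.8000): 2.862460
R(1,0) (trapezoid, 2 panels, h=1.4000): 1.613916
R(2,0) (trapezoid, 4 panels, h=0.7000): 1.663304
R(3,0) (trapezoid, 8 panels, h=0.3500): 1.682704
R(1,1) = 1.613916 + (1.613916 − 2.862460)/3 = 1.197735
R(2,1) = 1.663304 + (1.663304 − 1.613916)/3 = 1.679767
R(3,1) = 1.682704 + (1.682704 − 1.663304)/3 = 1.689171
R(2,2) = 1.679767 + (1.679767 − 1.197735)/15 = 1.711902
R(3,2) = 1.689171 + (1.689171 − 1.679767)/15 = 1.689798
R(3,3) = 1.689798 + (1.689798 − 1.711902)/63 = 1.689447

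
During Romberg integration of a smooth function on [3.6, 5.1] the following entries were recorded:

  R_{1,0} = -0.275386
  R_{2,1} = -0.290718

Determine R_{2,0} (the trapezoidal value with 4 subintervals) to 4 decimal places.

-0.2869

From R_{2,1} = (4·R_{2,0} − R_{1,0})/3, solve for R_{2,0}:
4·R_{2,0} = 3·(-0.290718) + (-0.275386) = -1.147540
R_{2,0} = -0.286885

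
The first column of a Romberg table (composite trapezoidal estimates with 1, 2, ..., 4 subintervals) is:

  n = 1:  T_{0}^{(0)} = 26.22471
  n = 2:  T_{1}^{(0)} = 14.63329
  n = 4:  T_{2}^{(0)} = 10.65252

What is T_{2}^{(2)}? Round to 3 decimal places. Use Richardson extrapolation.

Richardson extrapolation on the trapezoidal column (denominator 4−1=3):
T_{1}^{(1)} = (4·14.63329 − 26.22471) / 3 = 10.76948
T_{2}^{(1)} = 10.65252 + (10.65252 − 14.63329)/3 = 9.32560
T_{2}^{(2)} = 9.32560 + (9.32560 − 10.76948)/15 = 9.22934

9.229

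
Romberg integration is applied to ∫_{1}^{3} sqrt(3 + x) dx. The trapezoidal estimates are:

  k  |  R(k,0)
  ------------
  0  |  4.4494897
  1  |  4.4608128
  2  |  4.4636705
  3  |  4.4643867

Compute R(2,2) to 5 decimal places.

R(1,1) = (4·4.4608128 − 4.4494897) / 3 = 4.4645872
R(2,1) = (4·4.4636705 − 4.4608128) / 3 = 4.4646231
R(2,2) = (16·4.4646231 − 4.4645872) / 15 = 4.4646255

4.46463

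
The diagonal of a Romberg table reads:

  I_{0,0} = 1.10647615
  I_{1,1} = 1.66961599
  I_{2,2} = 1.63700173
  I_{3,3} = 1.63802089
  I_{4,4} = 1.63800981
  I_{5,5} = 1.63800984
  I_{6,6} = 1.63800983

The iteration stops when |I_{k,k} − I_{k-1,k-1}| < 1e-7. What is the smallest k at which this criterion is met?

k = 5

|I_{1,1} − I_{0,0}| = 0.56313984 ≥ 1e-7
|I_{2,2} − I_{1,1}| = 0.03261426 ≥ 1e-7
|I_{3,3} − I_{2,2}| = 0.00101916 ≥ 1e-7
|I_{4,4} − I_{3,3}| = 0.00001108 ≥ 1e-7
|I_{5,5} − I_{4,4}| = 0.00000003 < 1e-7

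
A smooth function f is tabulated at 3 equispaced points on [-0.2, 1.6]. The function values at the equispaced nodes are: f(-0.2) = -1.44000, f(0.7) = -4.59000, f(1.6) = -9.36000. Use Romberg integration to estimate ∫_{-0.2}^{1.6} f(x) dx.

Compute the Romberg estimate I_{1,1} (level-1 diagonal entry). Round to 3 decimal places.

I_{0,0} (trapezoid, 1 panel, h=1.8000): -9.72000
I_{1,0} (trapezoid, 2 panels, h=0.9000): -8.99100
I_{1,1} = -8.99100 + (-8.99100 − (-9.72000))/3 = -8.74800

-8.748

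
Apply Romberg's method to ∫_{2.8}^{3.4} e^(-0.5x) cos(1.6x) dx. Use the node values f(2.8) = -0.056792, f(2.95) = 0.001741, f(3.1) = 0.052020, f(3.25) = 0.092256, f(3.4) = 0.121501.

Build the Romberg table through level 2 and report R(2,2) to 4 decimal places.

R(0,0) (trapezoid, 1 panel, h=0.6000): 0.019413
R(1,0) (trapezoid, 2 panels, h=0.3000): 0.025312
R(2,0) (trapezoid, 4 panels, h=0.1500): 0.026756
R(1,1) = 0.025312 + (0.025312 − 0.019413)/3 = 0.027278
R(2,1) = 0.026756 + (0.026756 − 0.025312)/3 = 0.027237
R(2,2) = 0.027237 + (0.027237 − 0.027278)/15 = 0.027234

0.0272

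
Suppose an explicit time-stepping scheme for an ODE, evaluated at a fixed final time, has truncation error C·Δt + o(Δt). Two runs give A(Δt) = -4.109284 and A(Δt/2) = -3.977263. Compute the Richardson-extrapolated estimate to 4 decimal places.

-3.8452

The leading error scales as Δt; refining by a factor of 2 reduces it by 2^1 = 2.
Extrapolated value = (2·A(Δt/2) − A(Δt)) / (2 − 1)
= (2·(-3.977263) − (-4.109284)) / 1
= -3.845242 / 1 = -3.845242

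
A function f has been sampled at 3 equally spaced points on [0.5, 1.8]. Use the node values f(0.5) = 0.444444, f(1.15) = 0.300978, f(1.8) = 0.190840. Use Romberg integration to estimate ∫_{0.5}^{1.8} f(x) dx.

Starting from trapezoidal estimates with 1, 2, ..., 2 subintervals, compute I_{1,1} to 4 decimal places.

I_{0,0} (trapezoid, 1 panel, h=1.3000): 0.412935
I_{1,0} (trapezoid, 2 panels, h=0.6500): 0.402103
I_{1,1} = 0.402103 + (0.402103 − 0.412935)/3 = 0.398492

0.3985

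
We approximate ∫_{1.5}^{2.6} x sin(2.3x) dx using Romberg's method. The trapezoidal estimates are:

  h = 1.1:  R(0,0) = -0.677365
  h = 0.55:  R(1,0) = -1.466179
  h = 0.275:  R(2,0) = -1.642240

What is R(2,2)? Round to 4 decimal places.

Richardson extrapolation on the trapezoidal column (denominator 4−1=3):
R(1,1) = (4·(-1.466179) − (-0.677365)) / 3 = -1.729117
R(2,1) = (4·(-1.642240) − (-1.466179)) / 3 = -1.700927
R(2,2) = -1.700927 + (-1.700927 − (-1.729117))/15 = -1.699048

-1.6990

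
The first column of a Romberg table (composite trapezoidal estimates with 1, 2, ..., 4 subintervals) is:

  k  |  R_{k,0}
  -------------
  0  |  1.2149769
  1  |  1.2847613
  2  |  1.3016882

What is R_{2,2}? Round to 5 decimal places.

Richardson extrapolation on the trapezoidal column (denominator 4−1=3):
R_{1,1} = 1.2847613 + (1.2847613 − 1.2149769)/3 = 1.3080228
R_{2,1} = 1.3016882 + (1.3016882 − 1.2847613)/3 = 1.3073305
R_{2,2} = 1.3073305 + (1.3073305 − 1.3080228)/15 = 1.3072843

1.30728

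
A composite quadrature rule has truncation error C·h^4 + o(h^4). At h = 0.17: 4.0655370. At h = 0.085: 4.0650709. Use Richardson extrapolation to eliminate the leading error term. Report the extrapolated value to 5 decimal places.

4.06504

Extrapolated value = (16·A(h/2) − A(h)) / (16 − 1)
= (16·4.0650709 − 4.0655370) / 15
= 60.9755974 / 15 = 4.0650398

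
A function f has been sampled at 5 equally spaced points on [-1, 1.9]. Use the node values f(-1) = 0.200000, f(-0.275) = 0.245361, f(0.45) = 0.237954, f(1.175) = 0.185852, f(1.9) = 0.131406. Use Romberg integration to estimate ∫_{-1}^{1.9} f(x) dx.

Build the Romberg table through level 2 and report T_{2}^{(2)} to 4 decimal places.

0.6114

T_{0}^{(0)} (trapezoid, 1 panel, h=2.9000): 0.480539
T_{1}^{(0)} (trapezoid, 2 panels, h=1.4500): 0.585303
T_{2}^{(0)} (trapezoid, 4 panels, h=0.7250): 0.605281
T_{1}^{(1)} = 0.585303 + (0.585303 − 0.480539)/3 = 0.620224
T_{2}^{(1)} = 0.605281 + (0.605281 − 0.585303)/3 = 0.611940
T_{2}^{(2)} = 0.611940 + (0.611940 − 0.620224)/15 = 0.611388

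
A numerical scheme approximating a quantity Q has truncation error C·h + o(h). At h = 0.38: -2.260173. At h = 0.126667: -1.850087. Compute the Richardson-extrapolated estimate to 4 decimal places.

-1.6450

Extrapolated value = (3·A(h/3) − A(h)) / (3 − 1)
= (3·(-1.850087) − (-2.260173)) / 2
= -3.290088 / 2 = -1.645044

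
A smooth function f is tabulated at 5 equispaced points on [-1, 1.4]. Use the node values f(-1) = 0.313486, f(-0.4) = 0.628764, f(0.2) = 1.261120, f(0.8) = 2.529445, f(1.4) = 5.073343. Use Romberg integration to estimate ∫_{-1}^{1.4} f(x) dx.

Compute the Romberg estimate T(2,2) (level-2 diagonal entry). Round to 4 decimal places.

4.1041

T(0,0) (trapezoid, 1 panel, h=2.4000): 6.464195
T(1,0) (trapezoid, 2 panels, h=1.2000): 4.745441
T(2,0) (trapezoid, 4 panels, h=0.6000): 4.267646
T(1,1) = 4.745441 + (4.745441 − 6.464195)/3 = 4.172523
T(2,1) = 4.267646 + (4.267646 − 4.745441)/3 = 4.108381
T(2,2) = 4.108381 + (4.108381 − 4.172523)/15 = 4.104105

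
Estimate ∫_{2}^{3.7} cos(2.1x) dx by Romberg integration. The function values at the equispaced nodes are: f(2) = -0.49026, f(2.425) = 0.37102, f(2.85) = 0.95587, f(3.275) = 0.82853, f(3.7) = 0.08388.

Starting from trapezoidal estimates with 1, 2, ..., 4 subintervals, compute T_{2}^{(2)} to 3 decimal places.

0.888

T_{0}^{(0)} (trapezoid, 1 panel, h=1.7000): -0.34542
T_{1}^{(0)} (trapezoid, 2 panels, h=0.8500): 0.63978
T_{2}^{(0)} (trapezoid, 4 panels, h=0.4250): 0.82970
T_{1}^{(1)} = 0.63978 + (0.63978 − (-0.34542))/3 = 0.96818
T_{2}^{(1)} = 0.82970 + (0.82970 − 0.63978)/3 = 0.89301
T_{2}^{(2)} = 0.89301 + (0.89301 − 0.96818)/15 = 0.88800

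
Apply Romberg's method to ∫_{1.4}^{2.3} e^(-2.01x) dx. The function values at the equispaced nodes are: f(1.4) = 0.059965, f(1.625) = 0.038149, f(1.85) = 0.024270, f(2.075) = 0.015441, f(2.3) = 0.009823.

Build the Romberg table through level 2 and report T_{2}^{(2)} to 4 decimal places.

0.0249

T_{0}^{(0)} (trapezoid, 1 panel, h=0.9000): 0.031405
T_{1}^{(0)} (trapezoid, 2 panels, h=0.4500): 0.026624
T_{2}^{(0)} (trapezoid, 4 panels, h=0.2250): 0.025370
T_{1}^{(1)} = 0.026624 + (0.026624 − 0.031405)/3 = 0.025030
T_{2}^{(1)} = 0.025370 + (0.025370 − 0.026624)/3 = 0.024952
T_{2}^{(2)} = 0.024952 + (0.024952 − 0.025030)/15 = 0.024947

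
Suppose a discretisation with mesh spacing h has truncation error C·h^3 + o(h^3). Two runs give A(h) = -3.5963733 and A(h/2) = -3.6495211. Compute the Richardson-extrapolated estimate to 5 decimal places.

Extrapolated value = (8·A(h/2) − A(h)) / (8 − 1)
= (8·(-3.6495211) − (-3.5963733)) / 7
= -25.5997955 / 7 = -3.6571136

-3.65711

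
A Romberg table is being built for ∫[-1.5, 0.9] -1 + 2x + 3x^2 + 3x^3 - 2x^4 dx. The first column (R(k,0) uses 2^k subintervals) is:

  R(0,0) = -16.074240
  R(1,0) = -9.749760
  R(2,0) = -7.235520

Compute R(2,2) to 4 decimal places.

R(1,1) = -9.749760 + (-9.749760 − (-16.074240))/3 = -7.641600
R(2,1) = (4·(-7.235520) − (-9.749760)) / 3 = -6.397440
R(2,2) = -6.397440 + (-6.397440 − (-7.641600))/15 = -6.314496

-6.3145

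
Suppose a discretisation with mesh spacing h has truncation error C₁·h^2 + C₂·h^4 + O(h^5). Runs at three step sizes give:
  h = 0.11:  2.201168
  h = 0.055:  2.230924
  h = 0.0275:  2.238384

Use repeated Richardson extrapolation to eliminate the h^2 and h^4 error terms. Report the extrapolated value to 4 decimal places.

2.2409

First eliminate the h^2 term (factor 2^2 = 4):
  B₁ = (4·2.230924 − 2.201168)/3 = 2.240843
  B₂ = (4·2.238384 − 2.230924)/3 = 2.240871
Then eliminate the h^4 term (factor 2^4 = 16):
  (16·2.240871 − 2.240843)/15 = 2.240873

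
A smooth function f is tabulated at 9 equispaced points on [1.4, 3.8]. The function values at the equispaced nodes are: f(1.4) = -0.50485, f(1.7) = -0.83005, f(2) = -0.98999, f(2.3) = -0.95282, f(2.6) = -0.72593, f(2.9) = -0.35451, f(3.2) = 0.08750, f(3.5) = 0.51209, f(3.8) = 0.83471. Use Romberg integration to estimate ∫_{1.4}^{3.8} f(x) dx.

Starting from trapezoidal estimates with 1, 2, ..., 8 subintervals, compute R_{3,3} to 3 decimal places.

R_{0,0} (trapezoid, 1 panel, h=2.4000): 0.39583
R_{1,0} (trapezoid, 2 panels, h=1.2000): -0.67320
R_{2,0} (trapezoid, 4 panels, h=0.6000): -0.87809
R_{3,0} (trapezoid, 8 panels, h=0.3000): -0.92663
R_{1,1} = -0.67320 + (-0.67320 − 0.39583)/3 = -1.02954
R_{2,1} = -0.87809 + (-0.87809 − (-0.67320))/3 = -0.94639
R_{3,1} = -0.92663 + (-0.92663 − (-0.87809))/3 = -0.94281
R_{2,2} = -0.94639 + (-0.94639 − (-1.02954))/15 = -0.94085
R_{3,2} = -0.94281 + (-0.94281 − (-0.94639))/15 = -0.94257
R_{3,3} = -0.94257 + (-0.94257 − (-0.94085))/63 = -0.94260

-0.943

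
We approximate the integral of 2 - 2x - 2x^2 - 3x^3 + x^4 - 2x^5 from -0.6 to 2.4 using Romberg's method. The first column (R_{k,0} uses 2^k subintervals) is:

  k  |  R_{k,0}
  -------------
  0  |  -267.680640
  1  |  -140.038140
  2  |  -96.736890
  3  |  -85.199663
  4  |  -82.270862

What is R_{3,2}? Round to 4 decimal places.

-81.2906

Richardson extrapolation on the trapezoidal column (denominator 4−1=3):
R_{2,1} = (4·(-96.736890) − (-140.038140)) / 3 = -82.303140
R_{3,1} = (4·(-85.199663) − (-96.736890)) / 3 = -81.353921
R_{3,2} = (16·(-81.353921) − (-82.303140)) / 15 = -81.290640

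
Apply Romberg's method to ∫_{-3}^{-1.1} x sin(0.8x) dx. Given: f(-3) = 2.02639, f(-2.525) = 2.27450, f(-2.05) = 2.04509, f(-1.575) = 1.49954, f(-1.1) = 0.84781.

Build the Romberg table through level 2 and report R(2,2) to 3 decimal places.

3.492

R(0,0) (trapezoid, 1 panel, h=1.9000): 2.73049
R(1,0) (trapezoid, 2 panels, h=0.9500): 3.30808
R(2,0) (trapezoid, 4 panels, h=0.4750): 3.44671
R(1,1) = 3.30808 + (3.30808 − 2.73049)/3 = 3.50061
R(2,1) = 3.44671 + (3.44671 − 3.30808)/3 = 3.49292
R(2,2) = 3.49292 + (3.49292 − 3.50061)/15 = 3.49241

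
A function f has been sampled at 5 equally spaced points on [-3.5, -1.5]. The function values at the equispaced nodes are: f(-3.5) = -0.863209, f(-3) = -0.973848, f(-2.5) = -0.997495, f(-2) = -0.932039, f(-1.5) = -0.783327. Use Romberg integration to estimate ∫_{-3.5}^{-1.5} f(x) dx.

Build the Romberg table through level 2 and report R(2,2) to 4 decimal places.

R(0,0) (trapezoid, 1 panel, h=2.0000): -1.646536
R(1,0) (trapezoid, 2 panels, h=1.0000): -1.820763
R(2,0) (trapezoid, 4 panels, h=0.5000): -1.863325
R(1,1) = -1.820763 + (-1.820763 − (-1.646536))/3 = -1.878839
R(2,1) = -1.863325 + (-1.863325 − (-1.820763))/3 = -1.877512
R(2,2) = -1.877512 + (-1.877512 − (-1.878839))/15 = -1.877424

-1.8774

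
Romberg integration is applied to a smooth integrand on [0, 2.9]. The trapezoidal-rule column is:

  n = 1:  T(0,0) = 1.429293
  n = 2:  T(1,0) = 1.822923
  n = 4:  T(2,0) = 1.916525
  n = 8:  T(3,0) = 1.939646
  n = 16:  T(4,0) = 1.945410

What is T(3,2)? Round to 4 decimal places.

1.9473

T(2,1) = 1.916525 + (1.916525 − 1.822923)/3 = 1.947726
T(3,1) = (4·1.939646 − 1.916525) / 3 = 1.947353
T(3,2) = 1.947353 + (1.947353 − 1.947726)/15 = 1.947328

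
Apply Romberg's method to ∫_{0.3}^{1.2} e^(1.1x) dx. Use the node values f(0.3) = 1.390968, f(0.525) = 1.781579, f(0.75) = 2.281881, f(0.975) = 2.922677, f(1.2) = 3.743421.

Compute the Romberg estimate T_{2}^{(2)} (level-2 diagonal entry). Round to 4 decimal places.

T_{0}^{(0)} (trapezoid, 1 panel, h=0.9000): 2.310475
T_{1}^{(0)} (trapezoid, 2 panels, h=0.4500): 2.182084
T_{2}^{(0)} (trapezoid, 4 panels, h=0.2250): 2.149500
T_{1}^{(1)} = 2.182084 + (2.182084 − 2.310475)/3 = 2.139287
T_{2}^{(1)} = 2.149500 + (2.149500 − 2.182084)/3 = 2.138639
T_{2}^{(2)} = 2.138639 + (2.138639 − 2.139287)/15 = 2.138596

2.1386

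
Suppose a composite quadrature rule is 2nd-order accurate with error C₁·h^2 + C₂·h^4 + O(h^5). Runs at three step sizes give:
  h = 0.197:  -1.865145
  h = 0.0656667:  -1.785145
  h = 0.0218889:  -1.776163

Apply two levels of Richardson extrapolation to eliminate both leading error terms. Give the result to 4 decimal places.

-1.7750

First eliminate the h^2 term (factor 3^2 = 9):
  B₁ = (9·(-1.785145) − (-1.865145))/8 = -1.775145
  B₂ = (9·(-1.776163) − (-1.785145))/8 = -1.775040
Then eliminate the h^4 term (factor 3^4 = 81):
  (81·(-1.775040) − (-1.775145))/80 = -1.775039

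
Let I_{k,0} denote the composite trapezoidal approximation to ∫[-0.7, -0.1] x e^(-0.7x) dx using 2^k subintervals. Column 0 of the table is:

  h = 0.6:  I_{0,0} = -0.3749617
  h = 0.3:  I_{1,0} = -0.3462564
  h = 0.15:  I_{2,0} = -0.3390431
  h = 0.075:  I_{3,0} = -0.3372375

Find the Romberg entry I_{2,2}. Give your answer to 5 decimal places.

Richardson extrapolation on the trapezoidal column (denominator 4−1=3):
I_{1,1} = -0.3462564 + (-0.3462564 − (-0.3749617))/3 = -0.3366880
I_{2,1} = (4·(-0.3390431) − (-0.3462564)) / 3 = -0.3366387
I_{2,2} = -0.3366387 + (-0.3366387 − (-0.3366880))/15 = -0.3366354

-0.33664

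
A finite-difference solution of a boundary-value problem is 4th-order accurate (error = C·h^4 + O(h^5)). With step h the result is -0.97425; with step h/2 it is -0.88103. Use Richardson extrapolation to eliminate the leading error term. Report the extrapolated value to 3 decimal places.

-0.875

Extrapolated value = (16·A(h/2) − A(h)) / (16 − 1)
= (16·(-0.88103) − (-0.97425)) / 15
= -13.12223 / 15 = -0.87482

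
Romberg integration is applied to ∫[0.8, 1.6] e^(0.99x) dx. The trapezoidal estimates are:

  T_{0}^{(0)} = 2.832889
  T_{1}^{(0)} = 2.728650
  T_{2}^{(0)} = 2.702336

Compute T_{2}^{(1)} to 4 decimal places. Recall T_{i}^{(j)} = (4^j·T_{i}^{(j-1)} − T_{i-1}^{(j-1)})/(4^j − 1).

T_{2}^{(1)} = (4·2.702336 − 2.728650) / 3 = 2.693565
(Column j=1 coincides with Simpson's rule on the same nodes.)

2.6936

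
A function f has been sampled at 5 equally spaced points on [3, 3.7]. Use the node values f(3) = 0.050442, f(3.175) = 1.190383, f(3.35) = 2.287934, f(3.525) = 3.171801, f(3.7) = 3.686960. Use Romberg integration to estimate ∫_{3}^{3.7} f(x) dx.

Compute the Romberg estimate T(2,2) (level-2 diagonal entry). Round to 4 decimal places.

T(0,0) (trapezoid, 1 panel, h=0.7000): 1.308091
T(1,0) (trapezoid, 2 panels, h=0.3500): 1.454822
T(2,0) (trapezoid, 4 panels, h=0.1750): 1.490793
T(1,1) = 1.454822 + (1.454822 − 1.308091)/3 = 1.503732
T(2,1) = 1.490793 + (1.490793 − 1.454822)/3 = 1.502783
T(2,2) = 1.502783 + (1.502783 − 1.503732)/15 = 1.502720

1.5027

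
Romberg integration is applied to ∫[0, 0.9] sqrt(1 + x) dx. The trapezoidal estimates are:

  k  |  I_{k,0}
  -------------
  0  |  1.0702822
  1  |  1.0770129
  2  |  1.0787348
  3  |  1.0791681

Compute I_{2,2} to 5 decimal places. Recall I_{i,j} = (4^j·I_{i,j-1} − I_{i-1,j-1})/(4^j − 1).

Richardson extrapolation on the trapezoidal column (denominator 4−1=3):
I_{1,1} = 1.0770129 + (1.0770129 − 1.0702822)/3 = 1.0792565
I_{2,1} = (4·1.0787348 − 1.0770129) / 3 = 1.0793088
I_{2,2} = (16·1.0793088 − 1.0792565) / 15 = 1.0793123

1.07931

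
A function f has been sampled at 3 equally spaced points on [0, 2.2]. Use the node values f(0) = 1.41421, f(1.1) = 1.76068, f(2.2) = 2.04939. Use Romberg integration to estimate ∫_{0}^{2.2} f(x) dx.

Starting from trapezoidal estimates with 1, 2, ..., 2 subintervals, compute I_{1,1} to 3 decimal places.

I_{0,0} (trapezoid, 1 panel, h=2.2000): 3.80996
I_{1,0} (trapezoid, 2 panels, h=1.1000): 3.84173
I_{1,1} = 3.84173 + (3.84173 − 3.80996)/3 = 3.85232

3.852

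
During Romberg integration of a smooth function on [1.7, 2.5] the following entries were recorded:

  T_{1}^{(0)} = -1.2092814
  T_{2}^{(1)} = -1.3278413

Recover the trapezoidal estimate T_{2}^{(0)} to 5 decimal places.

From T_{2}^{(1)} = (4·T_{2}^{(0)} − T_{1}^{(0)})/3, solve for T_{2}^{(0)}:
4·T_{2}^{(0)} = 3·(-1.3278413) + (-1.2092814) = -5.1928053
T_{2}^{(0)} = -1.2982013

-1.29820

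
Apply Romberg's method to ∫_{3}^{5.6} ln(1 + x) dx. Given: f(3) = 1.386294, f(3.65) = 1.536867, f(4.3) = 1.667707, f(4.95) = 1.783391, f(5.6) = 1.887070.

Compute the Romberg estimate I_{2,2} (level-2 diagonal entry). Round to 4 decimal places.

I_{0,0} (trapezoid, 1 panel, h=2.6000): 4.255373
I_{1,0} (trapezoid, 2 panels, h=1.3000): 4.295706
I_{2,0} (trapezoid, 4 panels, h=0.6500): 4.306021
I_{1,1} = 4.295706 + (4.295706 − 4.255373)/3 = 4.309150
I_{2,1} = 4.306021 + (4.306021 − 4.295706)/3 = 4.309459
I_{2,2} = 4.309459 + (4.309459 − 4.309150)/15 = 4.309480

4.3095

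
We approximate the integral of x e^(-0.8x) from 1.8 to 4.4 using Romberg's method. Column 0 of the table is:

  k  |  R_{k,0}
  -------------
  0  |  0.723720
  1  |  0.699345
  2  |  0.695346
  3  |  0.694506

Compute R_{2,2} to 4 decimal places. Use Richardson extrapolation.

Richardson extrapolation on the trapezoidal column (denominator 4−1=3):
R_{1,1} = 0.699345 + (0.699345 − 0.723720)/3 = 0.691220
R_{2,1} = (4·0.695346 − 0.699345) / 3 = 0.694013
R_{2,2} = (16·0.694013 − 0.691220) / 15 = 0.694199

0.6942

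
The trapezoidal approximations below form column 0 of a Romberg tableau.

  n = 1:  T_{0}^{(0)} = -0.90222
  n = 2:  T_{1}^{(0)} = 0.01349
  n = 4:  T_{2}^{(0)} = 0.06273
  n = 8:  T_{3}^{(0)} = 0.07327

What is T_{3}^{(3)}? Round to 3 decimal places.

0.077

Richardson extrapolation on the trapezoidal column (denominator 4−1=3):
T_{1}^{(1)} = (4·0.01349 − (-0.90222)) / 3 = 0.31873
T_{2}^{(1)} = 0.06273 + (0.06273 − 0.01349)/3 = 0.07914
T_{3}^{(1)} = (4·0.07327 − 0.06273) / 3 = 0.07678
T_{2}^{(2)} = (16·0.07914 − 0.31873) / 15 = 0.06317
T_{3}^{(2)} = 0.07678 + (0.07678 − 0.07914)/15 = 0.07662
T_{3}^{(3)} = (64·0.07662 − 0.06317) / 63 = 0.07683
(Column j=1 coincides with Simpson's rule on the same nodes.)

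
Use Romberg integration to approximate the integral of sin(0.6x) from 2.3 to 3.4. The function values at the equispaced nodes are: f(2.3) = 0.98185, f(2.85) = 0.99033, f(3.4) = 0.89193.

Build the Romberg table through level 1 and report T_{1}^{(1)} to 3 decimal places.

T_{0}^{(0)} (trapezoid, 1 panel, h=1.1000): 1.03058
T_{1}^{(0)} (trapezoid, 2 panels, h=0.5500): 1.05997
T_{1}^{(1)} = 1.05997 + (1.05997 − 1.03058)/3 = 1.06977

1.070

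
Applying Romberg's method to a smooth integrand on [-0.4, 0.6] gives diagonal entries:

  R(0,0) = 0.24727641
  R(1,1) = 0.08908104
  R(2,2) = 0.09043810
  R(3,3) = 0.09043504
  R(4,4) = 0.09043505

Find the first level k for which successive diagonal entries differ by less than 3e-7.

|R(1,1) − R(0,0)| = 0.15819537 ≥ 3e-7
|R(2,2) − R(1,1)| = 0.00135706 ≥ 3e-7
|R(3,3) − R(2,2)| = 0.00000306 ≥ 3e-7
|R(4,4) − R(3,3)| = 0.00000001 < 3e-7

k = 4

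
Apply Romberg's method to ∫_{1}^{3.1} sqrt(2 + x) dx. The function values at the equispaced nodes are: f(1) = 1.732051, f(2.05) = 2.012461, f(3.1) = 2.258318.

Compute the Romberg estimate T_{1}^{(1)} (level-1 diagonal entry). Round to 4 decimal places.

4.2141

T_{0}^{(0)} (trapezoid, 1 panel, h=2.1000): 4.189887
T_{1}^{(0)} (trapezoid, 2 panels, h=1.0500): 4.208028
T_{1}^{(1)} = 4.208028 + (4.208028 − 4.189887)/3 = 4.214075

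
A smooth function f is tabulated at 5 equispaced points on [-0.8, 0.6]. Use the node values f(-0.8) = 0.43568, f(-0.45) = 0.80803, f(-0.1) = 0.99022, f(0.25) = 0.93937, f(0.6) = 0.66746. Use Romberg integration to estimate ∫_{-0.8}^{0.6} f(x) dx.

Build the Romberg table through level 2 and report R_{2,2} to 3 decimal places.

R_{0,0} (trapezoid, 1 panel, h=1.4000): 0.77220
R_{1,0} (trapezoid, 2 panels, h=0.7000): 1.07925
R_{2,0} (trapezoid, 4 panels, h=0.3500): 1.15122
R_{1,1} = 1.07925 + (1.07925 − 0.77220)/3 = 1.18160
R_{2,1} = 1.15122 + (1.15122 − 1.07925)/3 = 1.17521
R_{2,2} = 1.17521 + (1.17521 − 1.18160)/15 = 1.17478

1.175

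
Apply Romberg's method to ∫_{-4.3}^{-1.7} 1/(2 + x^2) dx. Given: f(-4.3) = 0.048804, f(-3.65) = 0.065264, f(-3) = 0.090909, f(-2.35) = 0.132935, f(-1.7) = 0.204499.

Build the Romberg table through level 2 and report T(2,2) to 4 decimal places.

T(0,0) (trapezoid, 1 panel, h=2.6000): 0.329294
T(1,0) (trapezoid, 2 panels, h=1.3000): 0.282829
T(2,0) (trapezoid, 4 panels, h=0.6500): 0.270244
T(1,1) = 0.282829 + (0.282829 − 0.329294)/3 = 0.267341
T(2,1) = 0.270244 + (0.270244 − 0.282829)/3 = 0.266049
T(2,2) = 0.266049 + (0.266049 − 0.267341)/15 = 0.265963

0.2660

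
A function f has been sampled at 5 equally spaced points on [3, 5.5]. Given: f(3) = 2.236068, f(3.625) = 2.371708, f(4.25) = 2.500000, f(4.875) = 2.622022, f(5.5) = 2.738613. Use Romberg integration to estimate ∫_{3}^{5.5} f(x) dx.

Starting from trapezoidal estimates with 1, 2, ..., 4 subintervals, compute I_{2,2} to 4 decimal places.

6.2395

I_{0,0} (trapezoid, 1 panel, h=2.5000): 6.218351
I_{1,0} (trapezoid, 2 panels, h=1.2500): 6.234176
I_{2,0} (trapezoid, 4 panels, h=0.6250): 6.238169
I_{1,1} = 6.234176 + (6.234176 − 6.218351)/3 = 6.239451
I_{2,1} = 6.238169 + (6.238169 − 6.234176)/3 = 6.239500
I_{2,2} = 6.239500 + (6.239500 − 6.239451)/15 = 6.239503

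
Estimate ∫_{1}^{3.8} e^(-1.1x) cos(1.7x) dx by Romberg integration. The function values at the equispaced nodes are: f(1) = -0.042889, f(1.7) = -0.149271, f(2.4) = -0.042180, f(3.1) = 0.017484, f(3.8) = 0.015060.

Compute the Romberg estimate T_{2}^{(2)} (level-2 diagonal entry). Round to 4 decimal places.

-0.1530

T_{0}^{(0)} (trapezoid, 1 panel, h=2.8000): -0.038961
T_{1}^{(0)} (trapezoid, 2 panels, h=1.4000): -0.078532
T_{2}^{(0)} (trapezoid, 4 panels, h=0.7000): -0.131517
T_{1}^{(1)} = -0.078532 + (-0.078532 − (-0.038961))/3 = -0.091722
T_{2}^{(1)} = -0.131517 + (-0.131517 − (-0.078532))/3 = -0.149179
T_{2}^{(2)} = -0.149179 + (-0.149179 − (-0.091722))/15 = -0.153009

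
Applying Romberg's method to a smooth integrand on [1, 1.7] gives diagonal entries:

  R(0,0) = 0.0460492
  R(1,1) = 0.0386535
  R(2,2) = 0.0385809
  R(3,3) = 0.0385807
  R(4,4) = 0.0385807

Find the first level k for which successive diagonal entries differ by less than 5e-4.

k = 2

|R(1,1) − R(0,0)| = 0.0073957 ≥ 5e-4
|R(2,2) − R(1,1)| = 0.0000726 < 5e-4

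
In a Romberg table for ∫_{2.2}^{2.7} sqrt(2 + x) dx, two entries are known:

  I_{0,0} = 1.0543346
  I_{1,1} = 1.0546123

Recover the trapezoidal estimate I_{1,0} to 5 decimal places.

From I_{1,1} = (4·I_{1,0} − I_{0,0})/3, solve for I_{1,0}:
4·I_{1,0} = 3·1.0546123 + 1.0543346 = 4.2181715
I_{1,0} = 1.0545429

1.05454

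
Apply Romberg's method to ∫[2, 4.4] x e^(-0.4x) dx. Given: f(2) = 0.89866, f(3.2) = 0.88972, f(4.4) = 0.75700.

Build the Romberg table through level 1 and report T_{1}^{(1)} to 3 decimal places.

T_{0}^{(0)} (trapezoid, 1 panel, h=2.4000): 1.98679
T_{1}^{(0)} (trapezoid, 2 panels, h=1.2000): 2.06106
T_{1}^{(1)} = 2.06106 + (2.06106 − 1.98679)/3 = 2.08582

2.086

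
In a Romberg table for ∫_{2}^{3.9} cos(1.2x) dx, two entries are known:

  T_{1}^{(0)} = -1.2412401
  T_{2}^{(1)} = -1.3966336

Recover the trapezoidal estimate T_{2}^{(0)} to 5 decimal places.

-1.35779

From T_{2}^{(1)} = (4·T_{2}^{(0)} − T_{1}^{(0)})/3, solve for T_{2}^{(0)}:
4·T_{2}^{(0)} = 3·(-1.3966336) + (-1.2412401) = -5.4311409
T_{2}^{(0)} = -1.3577852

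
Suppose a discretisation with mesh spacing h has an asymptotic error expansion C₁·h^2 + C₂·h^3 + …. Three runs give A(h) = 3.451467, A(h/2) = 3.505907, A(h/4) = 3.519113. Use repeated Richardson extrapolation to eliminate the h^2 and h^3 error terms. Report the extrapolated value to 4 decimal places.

First eliminate the h^2 term (factor 2^2 = 4):
  B₁ = (4·3.505907 − 3.451467)/3 = 3.524054
  B₂ = (4·3.519113 − 3.505907)/3 = 3.523515
Then eliminate the h^3 term (factor 2^3 = 8):
  (8·3.523515 − 3.524054)/7 = 3.523438

3.5234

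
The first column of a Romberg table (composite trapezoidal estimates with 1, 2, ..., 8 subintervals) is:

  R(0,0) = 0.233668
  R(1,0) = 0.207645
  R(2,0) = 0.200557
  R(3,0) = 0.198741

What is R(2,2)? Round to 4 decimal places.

Richardson extrapolation on the trapezoidal column (denominator 4−1=3):
R(1,1) = 0.207645 + (0.207645 − 0.233668)/3 = 0.198971
R(2,1) = (4·0.200557 − 0.207645) / 3 = 0.198194
R(2,2) = (16·0.198194 − 0.198971) / 15 = 0.198142

0.1981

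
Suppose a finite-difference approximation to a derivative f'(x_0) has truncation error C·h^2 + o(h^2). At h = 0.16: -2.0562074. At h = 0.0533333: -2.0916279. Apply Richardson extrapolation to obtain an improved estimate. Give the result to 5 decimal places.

Extrapolated value = (9·A(h/3) − A(h)) / (9 − 1)
= (9·(-2.0916279) − (-2.0562074)) / 8
= -16.7684437 / 8 = -2.0960555

-2.09606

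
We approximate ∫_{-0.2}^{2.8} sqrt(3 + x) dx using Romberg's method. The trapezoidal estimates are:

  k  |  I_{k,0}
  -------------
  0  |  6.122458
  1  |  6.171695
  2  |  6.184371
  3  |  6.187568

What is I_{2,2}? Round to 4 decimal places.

6.1886

Richardson extrapolation on the trapezoidal column (denominator 4−1=3):
I_{1,1} = (4·6.171695 − 6.122458) / 3 = 6.188107
I_{2,1} = (4·6.184371 − 6.171695) / 3 = 6.188596
I_{2,2} = 6.188596 + (6.188596 − 6.188107)/15 = 6.188629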